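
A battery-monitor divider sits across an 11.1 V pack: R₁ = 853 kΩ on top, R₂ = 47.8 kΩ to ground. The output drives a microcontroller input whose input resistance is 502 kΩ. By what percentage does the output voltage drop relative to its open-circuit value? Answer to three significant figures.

8.27 %

The divider's output (Thévenin) resistance is R₁‖R₂ = 45.26 kΩ.
Fractional drop under load = R_th/(R_th + R_L) = 45.26 / (45.26 + 502) = 0.08271.
So the output falls by 8.27 %.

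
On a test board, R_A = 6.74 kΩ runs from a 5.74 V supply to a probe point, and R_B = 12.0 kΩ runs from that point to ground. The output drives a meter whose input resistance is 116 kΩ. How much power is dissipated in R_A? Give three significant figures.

P ≈ 0.716 mW

Total resistance from the source is R_A + (R_B‖R_L) = 17.61 kΩ, so I = 5.74/17.61 kΩ = 0.3259 mA.
P = I²·R_A = (0.3259 mA)² × 6.74 kΩ = 0.716 mW.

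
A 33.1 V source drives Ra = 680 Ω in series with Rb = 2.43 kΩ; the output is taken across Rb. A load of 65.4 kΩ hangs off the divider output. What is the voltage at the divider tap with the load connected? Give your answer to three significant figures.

The load sits in parallel with Rb: Rb‖R_L = (2430 × 65400) / (2430 + 65400) = 2343 Ω.
V_out = 33.1 × 2343 / (680 + 2343) = 33.1 × 2343/3023 = 25.7 V.

V_out ≈ 25.7 V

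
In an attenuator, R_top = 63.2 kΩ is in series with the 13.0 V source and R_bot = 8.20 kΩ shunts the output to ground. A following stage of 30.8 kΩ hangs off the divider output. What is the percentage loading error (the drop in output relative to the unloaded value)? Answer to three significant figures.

The divider's output (Thévenin) resistance is R_top‖R_bot = 7.258 kΩ.
Fractional drop under load = R_th/(R_th + R_L) = 7.258 / (7.258 + 30.8) = 0.1907.
So the output falls by 19.1 %.

19.1 %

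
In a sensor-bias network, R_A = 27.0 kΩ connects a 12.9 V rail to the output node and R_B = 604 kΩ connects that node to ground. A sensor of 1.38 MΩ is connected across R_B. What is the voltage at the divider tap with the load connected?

The load sits in parallel with R_B: R_B‖R_L = (604 × 1380) / (604 + 1380) = 420.1 kΩ.
V_out = 12.9 × 420.1 / (27.0 + 420.1) = 12.9 × 420.1/447.1 = 12.1 V.
(Unloaded it would have been 12.3 V.)

V_out ≈ 12.1 V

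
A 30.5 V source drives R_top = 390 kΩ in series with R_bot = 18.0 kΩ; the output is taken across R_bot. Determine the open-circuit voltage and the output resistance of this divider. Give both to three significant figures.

V_th = 1.35 V, R_th = 17.2 kΩ

V_th is the open-circuit tap voltage: 30.5 × 18.0/(390 + 18.0) = 1.35 V.
With the supply zeroed, R_top and R_bot appear in parallel from the tap: R_th = R_top‖R_bot = (390 × 18.0)/408.0 = 17.2 kΩ.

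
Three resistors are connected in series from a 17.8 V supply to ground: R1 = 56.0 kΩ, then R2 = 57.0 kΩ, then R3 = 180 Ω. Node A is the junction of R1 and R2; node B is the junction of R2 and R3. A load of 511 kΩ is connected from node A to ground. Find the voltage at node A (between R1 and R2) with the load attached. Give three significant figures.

Below node A the series string R2+R3 = 57180 Ω sits in parallel with the 511000 Ω load: 51430 Ω.
V_A = 17.8 × 51430/(56000 + 51430) = 8.52 V.

V ≈ 8.52 V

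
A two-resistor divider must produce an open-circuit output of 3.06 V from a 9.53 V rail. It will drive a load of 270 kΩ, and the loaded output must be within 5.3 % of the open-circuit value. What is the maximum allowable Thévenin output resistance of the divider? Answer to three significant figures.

R_th ≤ 15.1 kΩ

Loading drop = R_th/(R_th + R_L) ≤ 0.0530, so R_th ≤ R_L · ε/(1−ε) = 270 kΩ × 0.0530/0.9470 = 15.1 kΩ.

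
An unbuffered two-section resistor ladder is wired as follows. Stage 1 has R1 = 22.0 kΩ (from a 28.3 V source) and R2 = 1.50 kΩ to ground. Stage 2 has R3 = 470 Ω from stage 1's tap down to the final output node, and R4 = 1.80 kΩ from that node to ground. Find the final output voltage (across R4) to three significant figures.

Stage 2 presents R3+R4 = 2270 Ω as a load on stage 1's tap.
Stage 1's lower leg becomes R2‖(R3+R4) = 903.2 Ω, so V_mid = 28.3 × 903.2/22900 = 1.116 V.
Stage 2 is itself unloaded: V_out = V_mid × R4/(R3+R4) = 1.116 × 1800/2270 = 0.885 V.

V_out ≈ 0.885 V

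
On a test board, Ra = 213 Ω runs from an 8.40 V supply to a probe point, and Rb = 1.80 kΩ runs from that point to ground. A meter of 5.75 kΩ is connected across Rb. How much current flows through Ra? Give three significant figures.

I ≈ 5.30 mA

Rb‖R_L = 1371 Ω, so the source sees Ra + Rb‖R_L = 1584 Ω.
I = 8.40 V / 1584 Ω = 5.30 mA.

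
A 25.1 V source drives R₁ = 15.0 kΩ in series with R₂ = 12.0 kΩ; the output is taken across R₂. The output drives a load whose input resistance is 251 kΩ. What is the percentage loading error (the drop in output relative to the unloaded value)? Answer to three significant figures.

2.59 %

The divider's output (Thévenin) resistance is R₁‖R₂ = 6.667 kΩ.
Fractional drop under load = R_th/(R_th + R_L) = 6.667 / (6.667 + 251) = 0.02587.
So the output falls by 2.59 %.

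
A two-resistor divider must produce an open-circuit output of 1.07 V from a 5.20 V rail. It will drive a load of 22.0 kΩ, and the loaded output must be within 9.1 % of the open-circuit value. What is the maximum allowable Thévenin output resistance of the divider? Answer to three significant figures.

Loading drop = R_th/(R_th + R_L) ≤ 0.0910, so R_th ≤ R_L · ε/(1−ε) = 22.0 kΩ × 0.0910/0.9090 = 2.20 kΩ.
(Any R1, R2 with R2/(R1+R2) = 0.206 and R1‖R2 ≤ 2.20 kΩ will meet the spec.)

R_th ≤ 2.20 kΩ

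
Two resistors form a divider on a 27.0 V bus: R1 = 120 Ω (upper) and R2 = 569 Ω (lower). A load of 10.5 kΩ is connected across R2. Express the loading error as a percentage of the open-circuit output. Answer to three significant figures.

The divider's output (Thévenin) resistance is R1‖R2 = 99.10 Ω.
Fractional drop under load = R_th/(R_th + R_L) = 99.10 / (99.10 + 10500) = 0.009350.
So the output falls by 0.935 %.

0.935 %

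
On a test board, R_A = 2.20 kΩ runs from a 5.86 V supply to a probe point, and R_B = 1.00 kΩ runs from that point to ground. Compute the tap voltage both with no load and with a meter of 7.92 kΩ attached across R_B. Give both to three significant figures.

Unloaded: 1.83 V; loaded: 1.68 V

Open-circuit: V = 5.86 × 1.00/(2.20 + 1.00) = 1.83 V.
With the load, R_B becomes R_B‖R_L = 0.8879 kΩ, so V = 5.86 × 0.8879/3.088 = 1.68 V.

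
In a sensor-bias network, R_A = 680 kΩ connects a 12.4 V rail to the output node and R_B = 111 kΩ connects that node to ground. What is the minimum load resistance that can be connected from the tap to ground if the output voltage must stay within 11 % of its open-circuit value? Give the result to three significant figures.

R_L(min) ≈ 772 kΩ

Output resistance R_th = R_A‖R_B = (680 × 111)/791.0 = 95.42 kΩ.
The fractional drop is R_th/(R_th + R_L); requiring this ≤ 0.110 gives R_L ≥ R_th(1/0.110 − 1) = 95.42 × 8.091 = 772 kΩ.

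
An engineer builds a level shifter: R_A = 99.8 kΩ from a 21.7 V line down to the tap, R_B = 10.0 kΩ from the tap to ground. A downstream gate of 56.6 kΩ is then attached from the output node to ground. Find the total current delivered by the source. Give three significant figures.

R_B‖R_L = 8.498 kΩ, so the source sees R_A + R_B‖R_L = 108.3 kΩ.
I = 21.7 V / 108.3 kΩ = 0.200 mA.

I ≈ 0.200 mA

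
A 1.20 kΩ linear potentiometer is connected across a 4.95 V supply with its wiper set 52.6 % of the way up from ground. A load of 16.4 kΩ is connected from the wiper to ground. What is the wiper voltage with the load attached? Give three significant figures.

The wiper splits the pot into (1−α)R = 568.8 Ω above and αR = 631.2 Ω below.
Lower section ‖ load = 607.8 Ω.
V_wiper = 4.95 × 607.8/(568.8 + 607.8) = 2.56 V.

V ≈ 2.56 V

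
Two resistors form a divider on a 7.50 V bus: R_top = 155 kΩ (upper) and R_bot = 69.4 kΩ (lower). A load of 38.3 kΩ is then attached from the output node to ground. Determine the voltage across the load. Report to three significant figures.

The load sits in parallel with R_bot: R_bot‖R_L = (69.4 × 38.3) / (69.4 + 38.3) = 24.68 kΩ.
V_out = 7.50 × 24.68 / (155 + 24.68) = 7.50 × 24.68/179.7 = 1.03 V.

V_out ≈ 1.03 V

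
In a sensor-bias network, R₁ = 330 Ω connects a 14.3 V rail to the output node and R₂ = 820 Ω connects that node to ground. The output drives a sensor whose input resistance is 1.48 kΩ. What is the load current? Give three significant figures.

I_L ≈ 5.94 mA

R₂‖R_L = 527.7 Ω; V_out = 14.3 × 527.7/857.7 = 8.798 V.
I_L = V_out / R_L = 8.798 / 1.48 kΩ = 5.94 mA.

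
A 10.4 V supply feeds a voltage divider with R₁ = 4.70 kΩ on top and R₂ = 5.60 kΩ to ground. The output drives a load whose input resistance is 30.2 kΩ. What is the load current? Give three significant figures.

I_L ≈ 0.173 mA

R₂‖R_L = 4.724 kΩ; V_out = 10.4 × 4.724/9.424 = 5.213 V.
I_L = V_out / R_L = 5.213 / 30.2 kΩ = 0.173 mA.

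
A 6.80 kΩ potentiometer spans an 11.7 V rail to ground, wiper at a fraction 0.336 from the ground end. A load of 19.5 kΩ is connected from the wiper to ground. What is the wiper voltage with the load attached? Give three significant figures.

V ≈ 3.65 V

The wiper splits the pot into (1−α)R = 4.515 kΩ above and αR = 2.285 kΩ below.
Lower section ‖ load = 2.045 kΩ.
V_wiper = 11.7 × 2.045/(4.515 + 2.045) = 3.65 V.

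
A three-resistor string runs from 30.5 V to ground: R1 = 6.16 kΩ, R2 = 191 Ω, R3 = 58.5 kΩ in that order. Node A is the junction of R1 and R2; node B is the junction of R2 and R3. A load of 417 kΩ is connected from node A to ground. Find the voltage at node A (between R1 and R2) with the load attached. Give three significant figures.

V ≈ 27.2 V

Below node A the series string R2+R3 = 58690 Ω sits in parallel with the 417000 Ω load: 51450 Ω.
V_A = 30.5 × 51450/(6160 + 51450) = 27.2 V.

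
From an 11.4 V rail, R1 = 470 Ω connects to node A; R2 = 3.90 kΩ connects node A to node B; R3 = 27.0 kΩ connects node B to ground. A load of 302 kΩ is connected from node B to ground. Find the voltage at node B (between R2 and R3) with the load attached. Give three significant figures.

V ≈ 9.69 V

At node B, R3 is in parallel with the load: R3‖R_L = 24780 Ω.
Below node A the resistance is R2 + (R3‖R_L) = 28680 Ω, so V_A = 11.4 × 28680/29150 = 11.22 V.
Then V_B = V_A × (R3‖R_L)/(R2 + R3‖R_L) = 11.22 × 24780/28680 = 9.69 V.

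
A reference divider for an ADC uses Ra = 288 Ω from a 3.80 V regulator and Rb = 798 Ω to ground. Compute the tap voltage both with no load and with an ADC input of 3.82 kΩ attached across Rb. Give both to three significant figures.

Open-circuit: V = 3.80 × 798/(288 + 798) = 2.79 V.
With the load, Rb becomes Rb‖R_L = 660.1 Ω, so V = 3.80 × 660.1/948.1 = 2.65 V.

Unloaded: 2.79 V; loaded: 2.65 V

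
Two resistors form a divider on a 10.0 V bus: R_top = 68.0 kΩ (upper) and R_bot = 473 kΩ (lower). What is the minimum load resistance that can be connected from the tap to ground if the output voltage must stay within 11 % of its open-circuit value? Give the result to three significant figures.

R_L(min) ≈ 481 kΩ

Output resistance R_th = R_top‖R_bot = (68.0 × 473)/541.0 = 59.45 kΩ.
The fractional drop is R_th/(R_th + R_L); requiring this ≤ 0.110 gives R_L ≥ R_th(1/0.110 − 1) = 59.45 × 8.091 = 481 kΩ.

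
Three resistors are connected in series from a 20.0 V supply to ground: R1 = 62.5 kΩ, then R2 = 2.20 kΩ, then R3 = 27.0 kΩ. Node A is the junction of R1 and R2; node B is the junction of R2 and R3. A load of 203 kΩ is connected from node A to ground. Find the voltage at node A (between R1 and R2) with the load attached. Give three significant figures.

Below node A the series string R2+R3 = 29.20 kΩ sits in parallel with the 203 kΩ load: 25.53 kΩ.
V_A = 20.0 × 25.53/(62.5 + 25.53) = 5.80 V.

V ≈ 5.80 V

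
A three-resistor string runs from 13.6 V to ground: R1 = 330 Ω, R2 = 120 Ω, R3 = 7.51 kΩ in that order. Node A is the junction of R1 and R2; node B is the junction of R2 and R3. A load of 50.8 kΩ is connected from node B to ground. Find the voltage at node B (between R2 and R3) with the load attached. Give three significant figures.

At node B, R3 is in parallel with the load: R3‖R_L = 6543 Ω.
Below node A the resistance is R2 + (R3‖R_L) = 6663 Ω, so V_A = 13.6 × 6663/6993 = 12.96 V.
Then V_B = V_A × (R3‖R_L)/(R2 + R3‖R_L) = 12.96 × 6543/6663 = 12.7 V.

V ≈ 12.7 V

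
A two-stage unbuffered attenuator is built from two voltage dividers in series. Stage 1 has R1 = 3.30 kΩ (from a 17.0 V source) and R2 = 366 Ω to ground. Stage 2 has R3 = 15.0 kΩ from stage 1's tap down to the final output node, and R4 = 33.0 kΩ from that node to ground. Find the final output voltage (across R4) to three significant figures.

V_out ≈ 1.16 V

Stage 2 presents R3+R4 = 48000 Ω as a load on stage 1's tap.
Stage 1's lower leg becomes R2‖(R3+R4) = 363.2 Ω, so V_mid = 17.0 × 363.2/3663 = 1.686 V.
Stage 2 is itself unloaded: V_out = V_mid × R4/(R3+R4) = 1.686 × 33000/48000 = 1.16 V.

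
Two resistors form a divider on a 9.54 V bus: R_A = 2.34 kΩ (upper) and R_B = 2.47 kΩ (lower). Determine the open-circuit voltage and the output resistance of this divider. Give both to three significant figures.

V_th = 4.90 V, R_th = 1.20 kΩ

V_th is the open-circuit tap voltage: 9.54 × 2.47/(2.34 + 2.47) = 4.90 V.
With the supply zeroed, R_A and R_B appear in parallel from the tap: R_th = R_A‖R_B = (2.34 × 2.47)/4.810 = 1.20 kΩ.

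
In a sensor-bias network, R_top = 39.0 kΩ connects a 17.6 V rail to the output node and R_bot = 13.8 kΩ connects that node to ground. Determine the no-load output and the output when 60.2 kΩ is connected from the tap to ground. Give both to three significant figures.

Unloaded: 4.60 V; loaded: 3.93 V

Open-circuit: V = 17.6 × 13.8/(39.0 + 13.8) = 4.60 V.
With the load, R_bot becomes R_bot‖R_L = 11.23 kΩ, so V = 17.6 × 11.23/50.23 = 3.93 V.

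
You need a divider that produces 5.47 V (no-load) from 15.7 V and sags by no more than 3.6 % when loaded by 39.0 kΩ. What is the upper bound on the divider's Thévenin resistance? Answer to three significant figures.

Loading drop = R_th/(R_th + R_L) ≤ 0.0360, so R_th ≤ R_L · ε/(1−ε) = 39.0 kΩ × 0.0360/0.9640 = 1.46 kΩ.

R_th ≤ 1.46 kΩ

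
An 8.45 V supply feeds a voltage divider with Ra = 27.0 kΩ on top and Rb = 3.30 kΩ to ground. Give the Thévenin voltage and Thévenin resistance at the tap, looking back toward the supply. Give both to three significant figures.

V_th is the open-circuit tap voltage: 8.45 × 3.30/(27.0 + 3.30) = 0.920 V.
With the supply zeroed, Ra and Rb appear in parallel from the tap: R_th = Ra‖Rb = (27.0 × 3.30)/30.30 = 2.94 kΩ.

V_th = 0.920 V, R_th = 2.94 kΩ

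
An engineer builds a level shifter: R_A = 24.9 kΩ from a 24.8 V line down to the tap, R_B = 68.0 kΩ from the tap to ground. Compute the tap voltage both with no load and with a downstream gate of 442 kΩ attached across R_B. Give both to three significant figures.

Open-circuit: V = 24.8 × 68.0/(24.9 + 68.0) = 18.2 V.
With the load, R_B becomes R_B‖R_L = 58.93 kΩ, so V = 24.8 × 58.93/83.83 = 17.4 V.

Unloaded: 18.2 V; loaded: 17.4 V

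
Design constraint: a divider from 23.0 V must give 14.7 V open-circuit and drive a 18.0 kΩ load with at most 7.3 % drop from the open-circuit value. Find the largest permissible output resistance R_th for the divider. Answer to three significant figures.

R_th ≤ 1.42 kΩ

Loading drop = R_th/(R_th + R_L) ≤ 0.0730, so R_th ≤ R_L · ε/(1−ε) = 18.0 kΩ × 0.0730/0.9270 = 1.42 kΩ.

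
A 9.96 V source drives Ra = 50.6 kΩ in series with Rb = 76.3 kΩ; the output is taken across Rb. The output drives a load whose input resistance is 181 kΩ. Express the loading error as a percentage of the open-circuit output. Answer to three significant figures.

The divider's output (Thévenin) resistance is Ra‖Rb = 30.42 kΩ.
Fractional drop under load = R_th/(R_th + R_L) = 30.42 / (30.42 + 181) = 0.1439.
So the output falls by 14.4 %.

14.4 %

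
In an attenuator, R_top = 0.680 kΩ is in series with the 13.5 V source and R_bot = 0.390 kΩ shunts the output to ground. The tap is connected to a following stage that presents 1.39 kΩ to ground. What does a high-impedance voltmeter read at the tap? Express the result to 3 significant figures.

V_out ≈ 4.18 V

The load sits in parallel with R_bot: R_bot‖R_L = (390 × 1390) / (390 + 1390) = 304.6 Ω.
V_out = 13.5 × 304.6 / (680 + 304.6) = 13.5 × 304.6/984.6 = 4.18 V.
(Unloaded it would have been 4.92 V.)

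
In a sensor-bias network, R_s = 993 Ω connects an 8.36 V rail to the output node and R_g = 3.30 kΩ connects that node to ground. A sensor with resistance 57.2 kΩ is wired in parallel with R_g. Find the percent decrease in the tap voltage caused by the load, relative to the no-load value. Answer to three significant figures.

The divider's output (Thévenin) resistance is R_s‖R_g = 763.3 Ω.
Fractional drop under load = R_th/(R_th + R_L) = 763.3 / (763.3 + 57200) = 0.01317.
So the output falls by 1.32 %.

1.32 %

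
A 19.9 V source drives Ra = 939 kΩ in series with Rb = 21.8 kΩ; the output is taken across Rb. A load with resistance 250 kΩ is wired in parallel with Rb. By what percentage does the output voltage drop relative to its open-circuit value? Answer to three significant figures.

7.85 %

The divider's output (Thévenin) resistance is Ra‖Rb = 21.31 kΩ.
Fractional drop under load = R_th/(R_th + R_L) = 21.31 / (21.31 + 250) = 0.07853.
So the output falls by 7.85 %.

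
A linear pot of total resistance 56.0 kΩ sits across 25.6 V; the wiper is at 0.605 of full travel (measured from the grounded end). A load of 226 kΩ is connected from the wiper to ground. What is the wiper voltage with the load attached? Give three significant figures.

The wiper splits the pot into (1−α)R = 22.12 kΩ above and αR = 33.88 kΩ below.
Lower section ‖ load = 29.46 kΩ.
V_wiper = 25.6 × 29.46/(22.12 + 29.46) = 14.6 V.

V ≈ 14.6 V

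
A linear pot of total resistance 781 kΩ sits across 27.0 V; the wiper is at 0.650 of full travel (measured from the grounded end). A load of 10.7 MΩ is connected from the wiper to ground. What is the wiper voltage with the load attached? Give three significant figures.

The wiper splits the pot into (1−α)R = 273.4 kΩ above and αR = 507.6 kΩ below.
Lower section ‖ load = 484.7 kΩ.
V_wiper = 27.0 × 484.7/(273.4 + 484.7) = 17.3 V.

V ≈ 17.3 V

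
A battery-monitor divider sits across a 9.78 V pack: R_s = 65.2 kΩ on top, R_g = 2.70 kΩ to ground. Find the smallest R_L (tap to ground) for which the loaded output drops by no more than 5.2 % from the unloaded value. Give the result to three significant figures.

Output resistance R_th = R_s‖R_g = (65.2 × 2.70)/67.90 = 2.593 kΩ.
The fractional drop is R_th/(R_th + R_L); requiring this ≤ 0.0520 gives R_L ≥ R_th(1/0.0520 − 1) = 2.593 × 18.23 = 47.3 kΩ.

R_L(min) ≈ 47.3 kΩ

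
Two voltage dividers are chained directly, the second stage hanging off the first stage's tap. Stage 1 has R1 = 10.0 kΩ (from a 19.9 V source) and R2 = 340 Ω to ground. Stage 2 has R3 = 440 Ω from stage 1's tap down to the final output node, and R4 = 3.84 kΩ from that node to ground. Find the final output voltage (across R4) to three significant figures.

V_out ≈ 0.545 V

Stage 2 presents R3+R4 = 4280 Ω as a load on stage 1's tap.
Stage 1's lower leg becomes R2‖(R3+R4) = 315.0 Ω, so V_mid = 19.9 × 315.0/10310 = 0.6077 V.
Stage 2 is itself unloaded: V_out = V_mid × R4/(R3+R4) = 0.6077 × 3840/4280 = 0.545 V.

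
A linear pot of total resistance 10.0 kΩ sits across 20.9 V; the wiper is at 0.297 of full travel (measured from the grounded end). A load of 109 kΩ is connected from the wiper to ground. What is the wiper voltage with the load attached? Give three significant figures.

The wiper splits the pot into (1−α)R = 7.030 kΩ above and αR = 2.970 kΩ below.
Lower section ‖ load = 2.891 kΩ.
V_wiper = 20.9 × 2.891/(7.030 + 2.891) = 6.09 V.

V ≈ 6.09 V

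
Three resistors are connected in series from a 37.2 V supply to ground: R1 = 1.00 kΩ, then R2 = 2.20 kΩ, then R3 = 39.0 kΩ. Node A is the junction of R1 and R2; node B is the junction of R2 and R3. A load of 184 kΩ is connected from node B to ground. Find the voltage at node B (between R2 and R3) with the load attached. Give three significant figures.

At node B, R3 is in parallel with the load: R3‖R_L = 32.18 kΩ.
Below node A the resistance is R2 + (R3‖R_L) = 34.38 kΩ, so V_A = 37.2 × 34.38/35.38 = 36.15 V.
Then V_B = V_A × (R3‖R_L)/(R2 + R3‖R_L) = 36.15 × 32.18/34.38 = 33.8 V.

V ≈ 33.8 V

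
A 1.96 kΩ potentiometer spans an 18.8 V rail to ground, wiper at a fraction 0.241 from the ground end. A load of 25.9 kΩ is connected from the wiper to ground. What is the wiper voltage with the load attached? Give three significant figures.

The wiper splits the pot into (1−α)R = 1488 Ω above and αR = 472.4 Ω below.
Lower section ‖ load = 463.9 Ω.
V_wiper = 18.8 × 463.9/(1488 + 463.9) = 4.47 V.

V ≈ 4.47 V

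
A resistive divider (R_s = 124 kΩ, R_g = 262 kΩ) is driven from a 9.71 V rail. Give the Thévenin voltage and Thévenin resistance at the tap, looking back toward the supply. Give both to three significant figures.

V_th is the open-circuit tap voltage: 9.71 × 262/(124 + 262) = 6.59 V.
With the supply zeroed, R_s and R_g appear in parallel from the tap: R_th = R_s‖R_g = (124 × 262)/386.0 = 84.2 kΩ.

V_th = 6.59 V, R_th = 84.2 kΩ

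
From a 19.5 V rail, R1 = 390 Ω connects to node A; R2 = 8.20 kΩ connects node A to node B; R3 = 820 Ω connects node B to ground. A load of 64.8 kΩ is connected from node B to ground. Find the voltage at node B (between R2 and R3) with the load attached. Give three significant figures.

At node B, R3 is in parallel with the load: R3‖R_L = 809.8 Ω.
Below node A the resistance is R2 + (R3‖R_L) = 9010 Ω, so V_A = 19.5 × 9010/9400 = 18.69 V.
Then V_B = V_A × (R3‖R_L)/(R2 + R3‖R_L) = 18.69 × 809.8/9010 = 1.68 V.

V ≈ 1.68 V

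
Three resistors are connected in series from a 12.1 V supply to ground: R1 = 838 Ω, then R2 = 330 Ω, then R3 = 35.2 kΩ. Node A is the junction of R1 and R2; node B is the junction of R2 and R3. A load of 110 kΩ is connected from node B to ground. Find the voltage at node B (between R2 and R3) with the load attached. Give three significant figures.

At node B, R3 is in parallel with the load: R3‖R_L = 26670 Ω.
Below node A the resistance is R2 + (R3‖R_L) = 27000 Ω, so V_A = 12.1 × 27000/27830 = 11.74 V.
Then V_B = V_A × (R3‖R_L)/(R2 + R3‖R_L) = 11.74 × 26670/27000 = 11.6 V.

V ≈ 11.6 V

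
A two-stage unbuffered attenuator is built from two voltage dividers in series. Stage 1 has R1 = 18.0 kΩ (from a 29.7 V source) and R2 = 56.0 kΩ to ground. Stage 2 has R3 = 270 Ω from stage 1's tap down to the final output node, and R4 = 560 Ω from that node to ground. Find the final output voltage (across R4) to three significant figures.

V_out ≈ 0.871 V

Stage 2 presents R3+R4 = 830.0 Ω as a load on stage 1's tap.
Stage 1's lower leg becomes R2‖(R3+R4) = 817.9 Ω, so V_mid = 29.7 × 817.9/18820 = 1.291 V.
Stage 2 is itself unloaded: V_out = V_mid × R4/(R3+R4) = 1.291 × 560/830.0 = 0.871 V.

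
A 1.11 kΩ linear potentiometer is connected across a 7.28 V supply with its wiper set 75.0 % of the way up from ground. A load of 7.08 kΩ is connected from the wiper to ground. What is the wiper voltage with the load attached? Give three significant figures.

The wiper splits the pot into (1−α)R = 277.5 Ω above and αR = 832.5 Ω below.
Lower section ‖ load = 744.9 Ω.
V_wiper = 7.28 × 744.9/(277.5 + 744.9) = 5.30 V.

V ≈ 5.30 V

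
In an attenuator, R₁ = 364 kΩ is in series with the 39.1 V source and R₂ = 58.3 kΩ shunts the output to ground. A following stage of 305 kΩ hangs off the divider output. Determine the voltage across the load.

The load sits in parallel with R₂: R₂‖R_L = (58.3 × 305) / (58.3 + 305) = 48.94 kΩ.
V_out = 39.1 × 48.94 / (364 + 48.94) = 39.1 × 48.94/412.9 = 4.63 V.
(Unloaded it would have been 5.40 V.)

V_out ≈ 4.63 V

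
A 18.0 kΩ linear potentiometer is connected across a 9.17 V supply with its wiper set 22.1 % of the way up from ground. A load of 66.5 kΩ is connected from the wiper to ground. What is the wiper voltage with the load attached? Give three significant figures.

V ≈ 1.94 V

The wiper splits the pot into (1−α)R = 14.02 kΩ above and αR = 3.978 kΩ below.
Lower section ‖ load = 3.753 kΩ.
V_wiper = 9.17 × 3.753/(14.02 + 3.753) = 1.94 V.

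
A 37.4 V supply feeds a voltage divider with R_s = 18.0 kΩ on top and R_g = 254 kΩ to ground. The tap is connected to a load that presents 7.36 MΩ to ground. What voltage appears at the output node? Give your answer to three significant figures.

V_out ≈ 34.8 V

The load sits in parallel with R_g: R_g‖R_L = (254 × 7360) / (254 + 7360) = 245.5 kΩ.
V_out = 37.4 × 245.5 / (18.0 + 245.5) = 37.4 × 245.5/263.5 = 34.8 V.
(Unloaded it would have been 34.9 V.)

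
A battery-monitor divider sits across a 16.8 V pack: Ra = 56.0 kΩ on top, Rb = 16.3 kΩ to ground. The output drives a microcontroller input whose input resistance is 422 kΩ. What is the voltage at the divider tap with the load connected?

V_out ≈ 3.68 V

The load sits in parallel with Rb: Rb‖R_L = (16.3 × 422) / (16.3 + 422) = 15.69 kΩ.
V_out = 16.8 × 15.69 / (56.0 + 15.69) = 16.8 × 15.69/71.69 = 3.68 V.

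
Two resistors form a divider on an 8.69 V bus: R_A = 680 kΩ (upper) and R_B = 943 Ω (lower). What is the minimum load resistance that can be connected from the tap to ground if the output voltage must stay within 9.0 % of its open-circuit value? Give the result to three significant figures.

Output resistance R_th = R_A‖R_B = (680000 × 943)/680900 = 941.7 Ω.
The fractional drop is R_th/(R_th + R_L); requiring this ≤ 0.0900 gives R_L ≥ R_th(1/0.0900 − 1) = 941.7 × 10.11 = 9.52 kΩ.

R_L(min) ≈ 9.52 kΩ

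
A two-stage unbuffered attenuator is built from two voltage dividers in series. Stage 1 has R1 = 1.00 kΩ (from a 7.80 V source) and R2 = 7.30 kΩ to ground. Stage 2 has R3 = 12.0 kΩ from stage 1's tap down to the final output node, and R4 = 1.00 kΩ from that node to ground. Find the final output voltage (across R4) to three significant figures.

V_out ≈ 0.494 V

Stage 2 presents R3+R4 = 13.00 kΩ as a load on stage 1's tap.
Stage 1's lower leg becomes R2‖(R3+R4) = 4.675 kΩ, so V_mid = 7.80 × 4.675/5.675 = 6.426 V.
Stage 2 is itself unloaded: V_out = V_mid × R4/(R3+R4) = 6.426 × 1.00/13.00 = 0.494 V.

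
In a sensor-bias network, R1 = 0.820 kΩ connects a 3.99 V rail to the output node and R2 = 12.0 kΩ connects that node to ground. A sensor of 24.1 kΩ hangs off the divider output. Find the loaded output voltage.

V_out ≈ 3.62 V

The load sits in parallel with R2: R2‖R_L = (12000 × 24100) / (12000 + 24100) = 8011 Ω.
V_out = 3.99 × 8011 / (820 + 8011) = 3.99 × 8011/8831 = 3.62 V.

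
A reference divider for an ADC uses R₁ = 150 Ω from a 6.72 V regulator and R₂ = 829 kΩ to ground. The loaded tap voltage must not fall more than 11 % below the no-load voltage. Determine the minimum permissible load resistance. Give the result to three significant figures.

Output resistance R_th = R₁‖R₂ = (150 × 829000)/829200 = 150.0 Ω.
The fractional drop is R_th/(R_th + R_L); requiring this ≤ 0.110 gives R_L ≥ R_th(1/0.110 − 1) = 150.0 × 8.091 = 1.21 kΩ.

R_L(min) ≈ 1.21 kΩ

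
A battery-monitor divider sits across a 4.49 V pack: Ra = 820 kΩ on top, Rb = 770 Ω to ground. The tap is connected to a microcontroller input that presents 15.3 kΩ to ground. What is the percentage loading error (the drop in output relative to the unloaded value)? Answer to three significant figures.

4.79 %

The divider's output (Thévenin) resistance is Ra‖Rb = 769.3 Ω.
Fractional drop under load = R_th/(R_th + R_L) = 769.3 / (769.3 + 15300) = 0.04787.
So the output falls by 4.79 %.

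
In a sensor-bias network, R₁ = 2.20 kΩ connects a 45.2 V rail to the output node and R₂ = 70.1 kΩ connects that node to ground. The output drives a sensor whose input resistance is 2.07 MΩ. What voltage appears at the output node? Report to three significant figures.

The load sits in parallel with R₂: R₂‖R_L = (70.1 × 2070) / (70.1 + 2070) = 67.80 kΩ.
V_out = 45.2 × 67.80 / (2.20 + 67.80) = 45.2 × 67.80/70.00 = 43.8 V.

V_out ≈ 43.8 V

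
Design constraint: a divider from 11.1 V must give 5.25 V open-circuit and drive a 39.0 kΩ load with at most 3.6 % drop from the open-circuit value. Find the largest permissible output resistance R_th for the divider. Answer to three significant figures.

R_th ≤ 1.46 kΩ

Loading drop = R_th/(R_th + R_L) ≤ 0.0360, so R_th ≤ R_L · ε/(1−ε) = 39.0 kΩ × 0.0360/0.9640 = 1.46 kΩ.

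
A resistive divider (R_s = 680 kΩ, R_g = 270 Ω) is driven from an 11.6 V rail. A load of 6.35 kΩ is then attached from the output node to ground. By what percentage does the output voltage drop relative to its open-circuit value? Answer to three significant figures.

The divider's output (Thévenin) resistance is R_s‖R_g = 269.9 Ω.
Fractional drop under load = R_th/(R_th + R_L) = 269.9 / (269.9 + 6350) = 0.04077.
So the output falls by 4.08 %.

4.08 %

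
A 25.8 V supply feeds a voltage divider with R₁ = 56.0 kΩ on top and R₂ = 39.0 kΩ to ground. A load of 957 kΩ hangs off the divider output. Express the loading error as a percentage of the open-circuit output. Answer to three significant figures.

2.35 %

The divider's output (Thévenin) resistance is R₁‖R₂ = 22.99 kΩ.
Fractional drop under load = R_th/(R_th + R_L) = 22.99 / (22.99 + 957) = 0.02346.
So the output falls by 2.35 %.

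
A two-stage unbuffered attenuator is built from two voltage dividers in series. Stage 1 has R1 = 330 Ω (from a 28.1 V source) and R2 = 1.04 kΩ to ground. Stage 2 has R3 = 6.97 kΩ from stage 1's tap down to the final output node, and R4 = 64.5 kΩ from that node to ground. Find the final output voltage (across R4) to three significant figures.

Stage 2 presents R3+R4 = 71470 Ω as a load on stage 1's tap.
Stage 1's lower leg becomes R2‖(R3+R4) = 1025 Ω, so V_mid = 28.1 × 1025/1355 = 21.26 V.
Stage 2 is itself unloaded: V_out = V_mid × R4/(R3+R4) = 21.26 × 64500/71470 = 19.2 V.

V_out ≈ 19.2 V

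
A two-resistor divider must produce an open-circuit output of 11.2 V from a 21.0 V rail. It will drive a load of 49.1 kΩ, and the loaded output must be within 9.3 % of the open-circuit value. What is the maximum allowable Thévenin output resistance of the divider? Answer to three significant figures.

Loading drop = R_th/(R_th + R_L) ≤ 0.0930, so R_th ≤ R_L · ε/(1−ε) = 49.1 kΩ × 0.0930/0.9070 = 5.03 kΩ.

R_th ≤ 5.03 kΩ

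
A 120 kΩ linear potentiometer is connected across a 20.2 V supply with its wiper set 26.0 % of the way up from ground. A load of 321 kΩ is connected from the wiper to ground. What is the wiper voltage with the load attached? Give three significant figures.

The wiper splits the pot into (1−α)R = 88.80 kΩ above and αR = 31.20 kΩ below.
Lower section ‖ load = 28.44 kΩ.
V_wiper = 20.2 × 28.44/(88.80 + 28.44) = 4.90 V.

V ≈ 4.90 V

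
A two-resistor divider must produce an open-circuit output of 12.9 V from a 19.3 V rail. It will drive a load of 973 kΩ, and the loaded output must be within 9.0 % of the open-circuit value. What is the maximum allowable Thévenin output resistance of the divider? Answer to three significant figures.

Loading drop = R_th/(R_th + R_L) ≤ 0.0900, so R_th ≤ R_L · ε/(1−ε) = 973 kΩ × 0.0900/0.9100 = 96.2 kΩ.

R_th ≤ 96.2 kΩ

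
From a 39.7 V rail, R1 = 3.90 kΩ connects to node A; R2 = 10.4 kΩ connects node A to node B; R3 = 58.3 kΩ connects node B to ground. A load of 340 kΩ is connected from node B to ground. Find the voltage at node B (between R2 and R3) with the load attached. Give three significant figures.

At node B, R3 is in parallel with the load: R3‖R_L = 49.77 kΩ.
Below node A the resistance is R2 + (R3‖R_L) = 60.17 kΩ, so V_A = 39.7 × 60.17/64.07 = 37.28 V.
Then V_B = V_A × (R3‖R_L)/(R2 + R3‖R_L) = 37.28 × 49.77/60.17 = 30.8 V.

V ≈ 30.8 V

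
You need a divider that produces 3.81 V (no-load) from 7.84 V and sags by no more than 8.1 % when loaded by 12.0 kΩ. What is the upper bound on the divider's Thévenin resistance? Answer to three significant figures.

R_th ≤ 1.06 kΩ

Loading drop = R_th/(R_th + R_L) ≤ 0.0810, so R_th ≤ R_L · ε/(1−ε) = 12.0 kΩ × 0.0810/0.9190 = 1.06 kΩ.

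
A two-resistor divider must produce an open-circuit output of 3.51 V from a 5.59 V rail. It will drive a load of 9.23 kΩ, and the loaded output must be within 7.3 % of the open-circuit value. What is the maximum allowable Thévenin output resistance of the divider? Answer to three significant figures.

R_th ≤ 727 Ω

Loading drop = R_th/(R_th + R_L) ≤ 0.0730, so R_th ≤ R_L · ε/(1−ε) = 9.23 kΩ × 0.0730/0.9270 = 727 Ω.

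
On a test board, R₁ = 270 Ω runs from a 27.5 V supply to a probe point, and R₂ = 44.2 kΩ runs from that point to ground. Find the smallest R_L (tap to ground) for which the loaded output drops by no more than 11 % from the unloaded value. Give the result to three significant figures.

R_L(min) ≈ 2.17 kΩ

Output resistance R_th = R₁‖R₂ = (270 × 44200)/44470 = 268.4 Ω.
The fractional drop is R_th/(R_th + R_L); requiring this ≤ 0.110 gives R_L ≥ R_th(1/0.110 − 1) = 268.4 × 8.091 = 2.17 kΩ.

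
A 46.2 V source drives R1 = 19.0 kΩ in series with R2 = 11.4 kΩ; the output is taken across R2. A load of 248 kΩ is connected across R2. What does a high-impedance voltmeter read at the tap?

V_out ≈ 16.8 V

The load sits in parallel with R2: R2‖R_L = (11.4 × 248) / (11.4 + 248) = 10.90 kΩ.
V_out = 46.2 × 10.90 / (19.0 + 10.90) = 46.2 × 10.90/29.90 = 16.8 V.
(Unloaded it would have been 17.3 V.)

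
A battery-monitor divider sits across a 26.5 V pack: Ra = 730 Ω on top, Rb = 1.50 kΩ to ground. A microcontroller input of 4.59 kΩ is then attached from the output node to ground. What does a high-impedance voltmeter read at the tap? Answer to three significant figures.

The load sits in parallel with Rb: Rb‖R_L = (1500 × 4590) / (1500 + 4590) = 1131 Ω.
V_out = 26.5 × 1131 / (730 + 1131) = 26.5 × 1131/1861 = 16.1 V.
(Unloaded it would have been 17.8 V.)

V_out ≈ 16.1 V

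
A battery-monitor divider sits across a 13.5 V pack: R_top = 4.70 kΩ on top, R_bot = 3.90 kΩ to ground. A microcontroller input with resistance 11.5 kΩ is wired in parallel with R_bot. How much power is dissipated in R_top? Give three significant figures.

P ≈ 14.8 mW

Total resistance from the source is R_top + (R_bot‖R_L) = 7.612 kΩ, so I = 13.5/7.612 kΩ = 1.773 mA.
P = I²·R_top = (1.773 mA)² × 4.70 kΩ = 14.8 mW.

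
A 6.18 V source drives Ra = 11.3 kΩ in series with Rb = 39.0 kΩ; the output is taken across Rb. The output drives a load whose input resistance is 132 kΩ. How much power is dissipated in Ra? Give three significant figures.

Total resistance from the source is Ra + (Rb‖R_L) = 41.41 kΩ, so I = 6.18/41.41 kΩ = 0.1493 mA.
P = I²·Ra = (0.1493 mA)² × 11.3 kΩ = 0.252 mW.

P ≈ 0.252 mW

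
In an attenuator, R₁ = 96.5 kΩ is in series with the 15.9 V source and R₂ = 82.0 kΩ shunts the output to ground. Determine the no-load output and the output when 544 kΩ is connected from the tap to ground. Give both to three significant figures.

Open-circuit: V = 15.9 × 82.0/(96.5 + 82.0) = 7.30 V.
With the load, R₂ becomes R₂‖R_L = 71.26 kΩ, so V = 15.9 × 71.26/167.8 = 6.75 V.

Unloaded: 7.30 V; loaded: 6.75 V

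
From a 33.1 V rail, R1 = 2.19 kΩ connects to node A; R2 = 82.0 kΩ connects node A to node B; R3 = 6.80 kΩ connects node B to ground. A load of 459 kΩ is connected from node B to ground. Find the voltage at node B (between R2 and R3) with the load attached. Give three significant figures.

V ≈ 2.44 V

At node B, R3 is in parallel with the load: R3‖R_L = 6.701 kΩ.
Below node A the resistance is R2 + (R3‖R_L) = 88.70 kΩ, so V_A = 33.1 × 88.70/90.89 = 32.30 V.
Then V_B = V_A × (R3‖R_L)/(R2 + R3‖R_L) = 32.30 × 6.701/88.70 = 2.44 V.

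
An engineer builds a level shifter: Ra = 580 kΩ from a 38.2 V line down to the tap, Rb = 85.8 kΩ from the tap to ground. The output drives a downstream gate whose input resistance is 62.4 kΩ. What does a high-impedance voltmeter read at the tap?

V_out ≈ 2.24 V

The load sits in parallel with Rb: Rb‖R_L = (85.8 × 62.4) / (85.8 + 62.4) = 36.13 kΩ.
V_out = 38.2 × 36.13 / (580 + 36.13) = 38.2 × 36.13/616.1 = 2.24 V.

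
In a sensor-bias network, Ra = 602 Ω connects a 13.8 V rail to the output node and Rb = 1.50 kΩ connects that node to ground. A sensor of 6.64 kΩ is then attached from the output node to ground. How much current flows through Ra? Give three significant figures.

I ≈ 7.56 mA

Rb‖R_L = 1224 Ω, so the source sees Ra + Rb‖R_L = 1826 Ω.
I = 13.8 V / 1826 Ω = 7.56 mA.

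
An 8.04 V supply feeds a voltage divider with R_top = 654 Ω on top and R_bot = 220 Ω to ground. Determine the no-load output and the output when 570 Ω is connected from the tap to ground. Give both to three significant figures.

Open-circuit: V = 8.04 × 220/(654 + 220) = 2.02 V.
With the load, R_bot becomes R_bot‖R_L = 158.7 Ω, so V = 8.04 × 158.7/812.7 = 1.57 V.

Unloaded: 2.02 V; loaded: 1.57 V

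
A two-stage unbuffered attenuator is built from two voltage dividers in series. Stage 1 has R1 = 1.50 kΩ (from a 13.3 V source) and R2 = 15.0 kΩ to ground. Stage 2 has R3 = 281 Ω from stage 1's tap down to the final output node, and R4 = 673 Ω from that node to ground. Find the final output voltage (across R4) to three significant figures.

Stage 2 presents R3+R4 = 954.0 Ω as a load on stage 1's tap.
Stage 1's lower leg becomes R2‖(R3+R4) = 897.0 Ω, so V_mid = 13.3 × 897.0/2397 = 4.977 V.
Stage 2 is itself unloaded: V_out = V_mid × R4/(R3+R4) = 4.977 × 673/954.0 = 3.51 V.

V_out ≈ 3.51 V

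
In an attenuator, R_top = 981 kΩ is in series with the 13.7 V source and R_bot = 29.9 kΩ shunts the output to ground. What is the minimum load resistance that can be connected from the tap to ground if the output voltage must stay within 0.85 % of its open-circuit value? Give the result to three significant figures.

Output resistance R_th = R_top‖R_bot = (981 × 29.9)/1011 = 29.02 kΩ.
The fractional drop is R_th/(R_th + R_L); requiring this ≤ 0.00850 gives R_L ≥ R_th(1/0.00850 − 1) = 29.02 × 116.6 = 3.38 MΩ.

R_L(min) ≈ 3.38 MΩ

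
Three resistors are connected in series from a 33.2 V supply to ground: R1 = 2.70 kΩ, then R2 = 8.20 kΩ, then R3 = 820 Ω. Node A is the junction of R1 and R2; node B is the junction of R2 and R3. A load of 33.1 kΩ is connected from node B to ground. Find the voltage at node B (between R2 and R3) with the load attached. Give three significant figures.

At node B, R3 is in parallel with the load: R3‖R_L = 800.2 Ω.
Below node A the resistance is R2 + (R3‖R_L) = 9000 Ω, so V_A = 33.2 × 9000/11700 = 25.54 V.
Then V_B = V_A × (R3‖R_L)/(R2 + R3‖R_L) = 25.54 × 800.2/9000 = 2.27 V.

V ≈ 2.27 V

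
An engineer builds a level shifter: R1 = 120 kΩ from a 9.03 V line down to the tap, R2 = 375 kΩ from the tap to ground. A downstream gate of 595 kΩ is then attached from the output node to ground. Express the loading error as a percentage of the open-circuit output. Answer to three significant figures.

The divider's output (Thévenin) resistance is R1‖R2 = 90.91 kΩ.
Fractional drop under load = R_th/(R_th + R_L) = 90.91 / (90.91 + 595) = 0.1325.
So the output falls by 13.3 %.

13.3 %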